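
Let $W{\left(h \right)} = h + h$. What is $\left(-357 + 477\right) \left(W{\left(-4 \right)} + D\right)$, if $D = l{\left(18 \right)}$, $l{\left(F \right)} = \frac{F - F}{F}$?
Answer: $-960$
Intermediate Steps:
$W{\left(h \right)} = 2 h$
$l{\left(F \right)} = 0$ ($l{\left(F \right)} = \frac{0}{F} = 0$)
$D = 0$
$\left(-357 + 477\right) \left(W{\left(-4 \right)} + D\right) = \left(-357 + 477\right) \left(2 \left(-4\right) + 0\right) = 120 \left(-8 + 0\right) = 120 \left(-8\right) = -960$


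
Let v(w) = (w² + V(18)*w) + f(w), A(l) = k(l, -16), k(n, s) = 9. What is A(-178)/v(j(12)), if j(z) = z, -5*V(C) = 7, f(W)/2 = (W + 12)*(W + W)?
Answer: 15/2132 ≈ 0.0070357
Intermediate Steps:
A(l) = 9
f(W) = 4*W*(12 + W) (f(W) = 2*((W + 12)*(W + W)) = 2*((12 + W)*(2*W)) = 2*(2*W*(12 + W)) = 4*W*(12 + W))
V(C) = -7/5 (V(C) = -⅕*7 = -7/5)
v(w) = w² - 7*w/5 + 4*w*(12 + w) (v(w) = (w² - 7*w/5) + 4*w*(12 + w) = w² - 7*w/5 + 4*w*(12 + w))
A(-178)/v(j(12)) = 9/(((⅕)*12*(233 + 25*12))) = 9/(((⅕)*12*(233 + 300))) = 9/(((⅕)*12*533)) = 9/(6396/5) = 9*(5/6396) = 15/2132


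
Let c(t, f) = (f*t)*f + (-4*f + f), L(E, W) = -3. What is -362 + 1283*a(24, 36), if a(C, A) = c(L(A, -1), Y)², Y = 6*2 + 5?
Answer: 1081214530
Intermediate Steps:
Y = 17 (Y = 12 + 5 = 17)
c(t, f) = -3*f + t*f² (c(t, f) = t*f² - 3*f = -3*f + t*f²)
a(C, A) = 842724 (a(C, A) = (17*(-3 + 17*(-3)))² = (17*(-3 - 51))² = (17*(-54))² = (-918)² = 842724)
-362 + 1283*a(24, 36) = -362 + 1283*842724 = -362 + 1081214892 = 1081214530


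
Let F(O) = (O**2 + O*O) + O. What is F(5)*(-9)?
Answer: -495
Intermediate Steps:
F(O) = O + 2*O**2 (F(O) = (O**2 + O**2) + O = 2*O**2 + O = O + 2*O**2)
F(5)*(-9) = (5*(1 + 2*5))*(-9) = (5*(1 + 10))*(-9) = (5*11)*(-9) = 55*(-9) = -495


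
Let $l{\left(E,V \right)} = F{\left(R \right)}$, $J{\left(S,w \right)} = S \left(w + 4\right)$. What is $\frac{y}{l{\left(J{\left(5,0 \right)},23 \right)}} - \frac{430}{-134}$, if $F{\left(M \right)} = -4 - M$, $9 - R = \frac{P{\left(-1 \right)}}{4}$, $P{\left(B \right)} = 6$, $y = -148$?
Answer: $\frac{24777}{1541} \approx 16.079$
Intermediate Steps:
$J{\left(S,w \right)} = S \left(4 + w\right)$
$R = \frac{15}{2}$ ($R = 9 - \frac{6}{4} = 9 - 6 \cdot \frac{1}{4} = 9 - \frac{3}{2} = \frac{15}{2} \approx 7.5$)
$l{\left(E,V \right)} = - \frac{23}{2}$ ($l{\left(E,V \right)} = -4 - \frac{15}{2} = - \frac{23}{2}$)
$\frac{y}{l{\left(J{\left(5,0 \right)},23 \right)}} - \frac{430}{-134} = - \frac{148}{- \frac{23}{2}} - \frac{430}{-134} = \left(-148\right) \left(- \frac{2}{23}\right) - - \frac{215}{67} = \frac{296}{23} + \frac{215}{67} = \frac{24777}{1541}$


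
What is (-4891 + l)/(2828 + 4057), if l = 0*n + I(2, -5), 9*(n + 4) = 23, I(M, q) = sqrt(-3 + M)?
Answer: -4891/6885 + I/6885 ≈ -0.71038 + 0.00014524*I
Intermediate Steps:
n = -13/9 (n = -4 + (1/9)*23 = -4 + 23/9 = -13/9 ≈ -1.4444)
l = I (l = 0*(-13/9) + sqrt(-3 + 2) = 0 + sqrt(-1) = 0 + I = I ≈ 1.0*I)
(-4891 + l)/(2828 + 4057) = (-4891 + I)/(2828 + 4057) = (-4891 + I)/6885 = (-4891 + I)*(1/6885) = -4891/6885 + I/6885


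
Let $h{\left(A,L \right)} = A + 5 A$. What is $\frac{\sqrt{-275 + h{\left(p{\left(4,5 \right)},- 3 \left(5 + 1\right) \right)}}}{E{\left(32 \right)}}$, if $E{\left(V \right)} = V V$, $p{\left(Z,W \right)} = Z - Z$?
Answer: $\frac{5 i \sqrt{11}}{1024} \approx 0.016194 i$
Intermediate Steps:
$p{\left(Z,W \right)} = 0$
$E{\left(V \right)} = V^{2}$
$h{\left(A,L \right)} = 6 A$
$\frac{\sqrt{-275 + h{\left(p{\left(4,5 \right)},- 3 \left(5 + 1\right) \right)}}}{E{\left(32 \right)}} = \frac{\sqrt{-275 + 6 \cdot 0}}{32^{2}} = \frac{\sqrt{-275 + 0}}{1024} = \sqrt{-275} \cdot \frac{1}{1024} = 5 i \sqrt{11} \cdot \frac{1}{1024} = \frac{5 i \sqrt{11}}{1024}$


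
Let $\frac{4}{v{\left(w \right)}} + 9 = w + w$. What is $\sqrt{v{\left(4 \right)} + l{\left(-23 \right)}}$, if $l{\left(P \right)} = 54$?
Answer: $5 \sqrt{2} \approx 7.0711$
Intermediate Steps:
$v{\left(w \right)} = \frac{4}{-9 + 2 w}$ ($v{\left(w \right)} = \frac{4}{-9 + \left(w + w\right)} = \frac{4}{-9 + 2 w}$)
$\sqrt{v{\left(4 \right)} + l{\left(-23 \right)}} = \sqrt{\frac{4}{-9 + 2 \cdot 4} + 54} = \sqrt{\frac{4}{-9 + 8} + 54} = \sqrt{\frac{4}{-1} + 54} = \sqrt{4 \left(-1\right) + 54} = \sqrt{-4 + 54} = \sqrt{50} = 5 \sqrt{2}$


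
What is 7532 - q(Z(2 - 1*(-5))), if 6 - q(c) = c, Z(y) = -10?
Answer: 7516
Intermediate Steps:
q(c) = 6 - c
7532 - q(Z(2 - 1*(-5))) = 7532 - (6 - 1*(-10)) = 7532 - (6 + 10) = 7532 - 1*16 = 7532 - 16 = 7516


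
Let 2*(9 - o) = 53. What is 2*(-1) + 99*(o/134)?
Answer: -4001/268 ≈ -14.929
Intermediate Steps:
o = -35/2 (o = 9 - 1/2*53 = 9 - 53/2 = -35/2 ≈ -17.500)
2*(-1) + 99*(o/134) = 2*(-1) + 99*(-35/2/134) = -2 + 99*(-35/2*1/134) = -2 + 99*(-35/268) = -2 - 3465/268 = -4001/268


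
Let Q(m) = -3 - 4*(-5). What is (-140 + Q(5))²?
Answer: 15129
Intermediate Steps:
Q(m) = 17 (Q(m) = -3 + 20 = 17)
(-140 + Q(5))² = (-140 + 17)² = (-123)² = 15129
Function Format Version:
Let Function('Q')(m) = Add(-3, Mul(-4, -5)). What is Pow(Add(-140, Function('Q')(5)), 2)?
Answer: 15129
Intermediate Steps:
Function('Q')(m) = 17 (Function('Q')(m) = Add(-3, 20) = 17)
Pow(Add(-140, Function('Q')(5)), 2) = Pow(Add(-140, 17), 2) = Pow(-123, 2) = 15129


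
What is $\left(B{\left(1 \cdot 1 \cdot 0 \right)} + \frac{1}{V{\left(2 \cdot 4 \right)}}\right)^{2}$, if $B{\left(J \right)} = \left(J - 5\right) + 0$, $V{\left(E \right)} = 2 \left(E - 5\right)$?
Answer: $\frac{841}{36} \approx 23.361$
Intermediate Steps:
$V{\left(E \right)} = -10 + 2 E$ ($V{\left(E \right)} = 2 \left(-5 + E\right) = -10 + 2 E$)
$B{\left(J \right)} = -5 + J$ ($B{\left(J \right)} = \left(-5 + J\right) + 0 = -5 + J$)
$\left(B{\left(1 \cdot 1 \cdot 0 \right)} + \frac{1}{V{\left(2 \cdot 4 \right)}}\right)^{2} = \left(\left(-5 + 1 \cdot 1 \cdot 0\right) + \frac{1}{-10 + 2 \cdot 2 \cdot 4}\right)^{2} = \left(\left(-5 + 1 \cdot 0\right) + \frac{1}{-10 + 2 \cdot 8}\right)^{2} = \left(\left(-5 + 0\right) + \frac{1}{-10 + 16}\right)^{2} = \left(-5 + \frac{1}{6}\right)^{2} = \left(- \frac{29}{6}\right)^{2} = \frac{841}{36}$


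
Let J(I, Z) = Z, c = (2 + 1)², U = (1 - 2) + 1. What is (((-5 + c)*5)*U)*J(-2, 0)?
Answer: 0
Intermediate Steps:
U = 0 (U = -1 + 1 = 0)
c = 9 (c = 3² = 9)
(((-5 + c)*5)*U)*J(-2, 0) = (((-5 + 9)*5)*0)*0 = ((4*5)*0)*0 = (20*0)*0 = 0*0 = 0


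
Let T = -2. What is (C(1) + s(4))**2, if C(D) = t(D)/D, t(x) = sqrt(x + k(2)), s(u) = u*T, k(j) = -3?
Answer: (8 - I*sqrt(2))**2 ≈ 62.0 - 22.627*I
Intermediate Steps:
s(u) = -2*u (s(u) = u*(-2) = -2*u)
t(x) = sqrt(-3 + x) (t(x) = sqrt(x - 3) = sqrt(-3 + x))
C(D) = sqrt(-3 + D)/D
(C(1) + s(4))**2 = (sqrt(-3 + 1)/1 - 2*4)**2 = (1*sqrt(-2) - 8)**2 = (1*(I*sqrt(2)) - 8)**2 = (I*sqrt(2) - 8)**2 = (-8 + I*sqrt(2))**2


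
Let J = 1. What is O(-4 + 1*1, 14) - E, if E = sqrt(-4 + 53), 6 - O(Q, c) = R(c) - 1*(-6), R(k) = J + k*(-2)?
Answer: 20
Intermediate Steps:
R(k) = 1 - 2*k (R(k) = 1 + k*(-2) = 1 - 2*k)
O(Q, c) = -1 + 2*c (O(Q, c) = 6 - ((1 - 2*c) - 1*(-6)) = 6 - ((1 - 2*c) + 6) = 6 - (7 - 2*c) = 6 + (-7 + 2*c) = -1 + 2*c)
E = 7 (E = sqrt(49) = 7)
O(-4 + 1*1, 14) - E = (-1 + 2*14) - 1*7 = (-1 + 28) - 7 = 27 - 7 = 20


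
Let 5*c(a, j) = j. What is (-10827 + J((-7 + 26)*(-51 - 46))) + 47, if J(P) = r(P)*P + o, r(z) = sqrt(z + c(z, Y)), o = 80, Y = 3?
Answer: -10700 - 25802*I*sqrt(235)/5 ≈ -10700.0 - 79107.0*I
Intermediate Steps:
c(a, j) = j/5
r(z) = sqrt(3/5 + z) (r(z) = sqrt(z + (1/5)*3) = sqrt(z + 3/5) = sqrt(3/5 + z))
J(P) = 80 + P*sqrt(15 + 25*P)/5 (J(P) = (sqrt(15 + 25*P)/5)*P + 80 = P*sqrt(15 + 25*P)/5 + 80 = 80 + P*sqrt(15 + 25*P)/5)
(-10827 + J((-7 + 26)*(-51 - 46))) + 47 = (-10827 + (80 + ((-7 + 26)*(-51 - 46))*sqrt(15 + 25*((-7 + 26)*(-51 - 46)))/5)) + 47 = (-10827 + (80 + (19*(-97))*sqrt(15 + 25*(19*(-97)))/5)) + 47 = (-10827 + (80 + (1/5)*(-1843)*sqrt(15 + 25*(-1843)))) + 47 = (-10827 + (80 + (1/5)*(-1843)*sqrt(15 - 46075))) + 47 = (-10827 + (80 + (1/5)*(-1843)*sqrt(-46060))) + 47 = (-10827 + (80 + (1/5)*(-1843)*(14*I*sqrt(235)))) + 47 = (-10827 + (80 - 25802*I*sqrt(235)/5)) + 47 = (-10747 - 25802*I*sqrt(235)/5) + 47 = -10700 - 25802*I*sqrt(235)/5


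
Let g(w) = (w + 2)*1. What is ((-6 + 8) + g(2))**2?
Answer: 36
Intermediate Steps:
g(w) = 2 + w (g(w) = (2 + w)*1 = 2 + w)
((-6 + 8) + g(2))**2 = ((-6 + 8) + (2 + 2))**2 = (2 + 4)**2 = 6**2 = 36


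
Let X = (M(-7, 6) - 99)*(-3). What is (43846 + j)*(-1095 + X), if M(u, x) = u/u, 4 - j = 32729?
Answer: -8907921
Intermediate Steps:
j = -32725 (j = 4 - 1*32729 = 4 - 32729 = -32725)
M(u, x) = 1
X = 294 (X = (1 - 99)*(-3) = -98*(-3) = 294)
(43846 + j)*(-1095 + X) = (43846 - 32725)*(-1095 + 294) = 11121*(-801) = -8907921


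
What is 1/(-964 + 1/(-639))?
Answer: -639/615997 ≈ -0.0010373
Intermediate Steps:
1/(-964 + 1/(-639)) = 1/(-964 - 1/639) = 1/(-615997/639) = -639/615997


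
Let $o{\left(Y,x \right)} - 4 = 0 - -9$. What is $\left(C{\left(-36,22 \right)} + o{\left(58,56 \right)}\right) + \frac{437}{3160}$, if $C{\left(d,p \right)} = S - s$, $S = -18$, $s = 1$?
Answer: $- \frac{18523}{3160} \approx -5.8617$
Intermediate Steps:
$o{\left(Y,x \right)} = 13$ ($o{\left(Y,x \right)} = 4 + \left(0 - -9\right) = 4 + \left(0 + 9\right) = 4 + 9 = 13$)
$C{\left(d,p \right)} = -19$ ($C{\left(d,p \right)} = -18 - 1 = -19$)
$\left(C{\left(-36,22 \right)} + o{\left(58,56 \right)}\right) + \frac{437}{3160} = \left(-19 + 13\right) + \frac{437}{3160} = -6 + 437 \cdot \frac{1}{3160} = -6 + \frac{437}{3160} = - \frac{18523}{3160}$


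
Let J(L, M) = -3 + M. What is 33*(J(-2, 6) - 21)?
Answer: -594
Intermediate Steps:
33*(J(-2, 6) - 21) = 33*((-3 + 6) - 21) = 33*(3 - 21) = 33*(-18) = -594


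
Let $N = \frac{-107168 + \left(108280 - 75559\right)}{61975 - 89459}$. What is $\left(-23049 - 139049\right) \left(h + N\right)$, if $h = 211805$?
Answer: $- \frac{471812413257283}{13742} \approx -3.4334 \cdot 10^{10}$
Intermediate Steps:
$N = \frac{74447}{27484}$ ($N = \frac{-107168 + \left(108280 - 75559\right)}{-27484} = \left(-107168 + 32721\right) \left(- \frac{1}{27484}\right) = \left(-74447\right) \left(- \frac{1}{27484}\right) = \frac{74447}{27484} \approx 2.7087$)
$\left(-23049 - 139049\right) \left(h + N\right) = \left(-23049 - 139049\right) \left(211805 + \frac{74447}{27484}\right) = \left(-162098\right) \frac{5821323067}{27484} = - \frac{471812413257283}{13742}$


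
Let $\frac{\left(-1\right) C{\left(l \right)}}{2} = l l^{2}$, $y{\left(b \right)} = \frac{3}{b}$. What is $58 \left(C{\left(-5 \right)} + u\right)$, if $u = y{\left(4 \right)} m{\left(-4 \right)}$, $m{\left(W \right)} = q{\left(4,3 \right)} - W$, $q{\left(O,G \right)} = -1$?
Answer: $\frac{29261}{2} \approx 14631.0$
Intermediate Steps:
$m{\left(W \right)} = -1 - W$
$C{\left(l \right)} = - 2 l^{3}$ ($C{\left(l \right)} = - 2 l l^{2} = - 2 l^{3}$)
$u = \frac{9}{4}$ ($u = \frac{3}{4} \left(-1 - -4\right) = 3 \cdot \frac{1}{4} \left(-1 + 4\right) = \frac{3}{4} \cdot 3 = \frac{9}{4} \approx 2.25$)
$58 \left(C{\left(-5 \right)} + u\right) = 58 \left(- 2 \left(-5\right)^{3} + \frac{9}{4}\right) = 58 \left(\left(-2\right) \left(-125\right) + \frac{9}{4}\right) = 58 \left(250 + \frac{9}{4}\right) = 58 \cdot \frac{1009}{4} = \frac{29261}{2}$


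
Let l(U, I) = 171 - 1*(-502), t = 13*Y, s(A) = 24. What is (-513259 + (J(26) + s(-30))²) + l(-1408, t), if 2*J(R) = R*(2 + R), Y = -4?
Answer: -362042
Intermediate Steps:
J(R) = R*(2 + R)/2 (J(R) = (R*(2 + R))/2 = R*(2 + R)/2)
t = -52 (t = 13*(-4) = -52)
l(U, I) = 673 (l(U, I) = 171 + 502 = 673)
(-513259 + (J(26) + s(-30))²) + l(-1408, t) = (-513259 + ((½)*26*(2 + 26) + 24)²) + 673 = (-513259 + ((½)*26*28 + 24)²) + 673 = (-513259 + (364 + 24)²) + 673 = (-513259 + 388²) + 673 = (-513259 + 150544) + 673 = -362715 + 673 = -362042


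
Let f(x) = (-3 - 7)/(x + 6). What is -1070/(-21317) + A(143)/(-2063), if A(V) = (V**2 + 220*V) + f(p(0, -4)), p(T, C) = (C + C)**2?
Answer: -7730335884/307838797 ≈ -25.112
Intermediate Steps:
p(T, C) = 4*C**2 (p(T, C) = (2*C)**2 = 4*C**2)
f(x) = -10/(6 + x)
A(V) = -1/7 + V**2 + 220*V (A(V) = (V**2 + 220*V) - 10/(6 + 4*(-4)**2) = (V**2 + 220*V) - 10/(6 + 4*16) = (V**2 + 220*V) - 10/(6 + 64) = (V**2 + 220*V) - 10/70 = (V**2 + 220*V) - 10*1/70 = (V**2 + 220*V) - 1/7 = -1/7 + V**2 + 220*V)
-1070/(-21317) + A(143)/(-2063) = -1070/(-21317) + (-1/7 + 143**2 + 220*143)/(-2063) = -1070*(-1/21317) + (-1/7 + 20449 + 31460)*(-1/2063) = 1070/21317 + (363362/7)*(-1/2063) = 1070/21317 - 363362/14441 = -7730335884/307838797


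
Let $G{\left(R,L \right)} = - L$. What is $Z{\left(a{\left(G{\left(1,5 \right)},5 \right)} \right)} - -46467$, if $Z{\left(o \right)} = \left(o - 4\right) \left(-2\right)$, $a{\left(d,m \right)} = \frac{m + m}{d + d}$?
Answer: $46477$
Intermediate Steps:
$a{\left(d,m \right)} = \frac{m}{d}$ ($a{\left(d,m \right)} = \frac{2 m}{2 d} = 2 m \frac{1}{2 d} = \frac{m}{d}$)
$Z{\left(o \right)} = 8 - 2 o$ ($Z{\left(o \right)} = \left(-4 + o\right) \left(-2\right) = 8 - 2 o$)
$Z{\left(a{\left(G{\left(1,5 \right)},5 \right)} \right)} - -46467 = \left(8 - 2 \frac{5}{\left(-1\right) 5}\right) - -46467 = \left(8 - 2 \frac{5}{-5}\right) + 46467 = \left(8 - 2 \cdot 5 \left(- \frac{1}{5}\right)\right) + 46467 = \left(8 - -2\right) + 46467 = \left(8 + 2\right) + 46467 = 10 + 46467 = 46477$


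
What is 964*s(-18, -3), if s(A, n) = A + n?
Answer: -20244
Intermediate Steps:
964*s(-18, -3) = 964*(-18 - 3) = 964*(-21) = -20244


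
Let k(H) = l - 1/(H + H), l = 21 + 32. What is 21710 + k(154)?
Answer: 6703003/308 ≈ 21763.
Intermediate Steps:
l = 53
k(H) = 53 - 1/(2*H) (k(H) = 53 - 1/(H + H) = 53 - 1/(2*H))
21710 + k(154) = 21710 + (53 - ½/154) = 21710 + (53 - ½*1/154) = 21710 + (53 - 1/308) = 21710 + 16323/308 = 6703003/308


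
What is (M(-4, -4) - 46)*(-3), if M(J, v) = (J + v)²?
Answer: -54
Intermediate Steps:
(M(-4, -4) - 46)*(-3) = ((-4 - 4)² - 46)*(-3) = ((-8)² - 46)*(-3) = (64 - 46)*(-3) = 18*(-3) = -54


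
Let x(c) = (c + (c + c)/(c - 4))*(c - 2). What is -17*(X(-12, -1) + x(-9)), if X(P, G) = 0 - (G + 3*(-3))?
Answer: -20723/13 ≈ -1594.1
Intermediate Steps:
X(P, G) = 9 - G (X(P, G) = 0 - (G - 9) = 0 - (-9 + G) = 0 + (9 - G) = 9 - G)
x(c) = (-2 + c)*(c + 2*c/(-4 + c)) (x(c) = (c + (2*c)/(-4 + c))*(-2 + c) = (c + 2*c/(-4 + c))*(-2 + c) = (-2 + c)*(c + 2*c/(-4 + c)))
-17*(X(-12, -1) + x(-9)) = -17*((9 - 1*(-1)) - 9*(4 + (-9)² - 4*(-9))/(-4 - 9)) = -17*((9 + 1) - 9*(4 + 81 + 36)/(-13)) = -17*(10 - 9*(-1/13)*121) = -17*(10 + 1089/13) = -17*1219/13 = -20723/13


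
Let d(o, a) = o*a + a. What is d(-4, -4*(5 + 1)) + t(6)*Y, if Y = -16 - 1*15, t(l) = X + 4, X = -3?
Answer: 41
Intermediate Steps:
t(l) = 1 (t(l) = -3 + 4 = 1)
d(o, a) = a + a*o (d(o, a) = a*o + a = a + a*o)
Y = -31 (Y = -16 - 15 = -31)
d(-4, -4*(5 + 1)) + t(6)*Y = (-4*(5 + 1))*(1 - 4) + 1*(-31) = -4*6*(-3) - 31 = -24*(-3) - 31 = 72 - 31 = 41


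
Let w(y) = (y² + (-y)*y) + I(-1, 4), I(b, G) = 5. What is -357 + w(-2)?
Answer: -352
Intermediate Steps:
w(y) = 5 (w(y) = (y² + (-y)*y) + 5 = (y² - y²) + 5 = 0 + 5 = 5)
-357 + w(-2) = -357 + 5 = -352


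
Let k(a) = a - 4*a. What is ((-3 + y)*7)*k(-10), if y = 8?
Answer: 1050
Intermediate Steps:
k(a) = -3*a
((-3 + y)*7)*k(-10) = ((-3 + 8)*7)*(-3*(-10)) = (5*7)*30 = 35*30 = 1050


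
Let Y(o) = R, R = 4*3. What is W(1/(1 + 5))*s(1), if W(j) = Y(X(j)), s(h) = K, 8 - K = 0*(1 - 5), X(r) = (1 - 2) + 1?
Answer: 96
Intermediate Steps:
X(r) = 0 (X(r) = -1 + 1 = 0)
R = 12
K = 8 (K = 8 - 0*(1 - 5) = 8 - 0*(-4) = 8 - 1*0 = 8 + 0 = 8)
Y(o) = 12
s(h) = 8
W(j) = 12
W(1/(1 + 5))*s(1) = 12*8 = 96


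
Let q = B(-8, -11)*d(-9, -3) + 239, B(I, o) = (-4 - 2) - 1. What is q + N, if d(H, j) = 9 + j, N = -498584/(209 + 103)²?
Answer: 2334773/12168 ≈ 191.88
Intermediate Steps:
B(I, o) = -7 (B(I, o) = -6 - 1 = -7)
N = -62323/12168 (N = -498584/(312²) = -498584/97344 = -498584*1/97344 = -62323/12168 ≈ -5.1219)
q = 197 (q = -7*(9 - 3) + 239 = -7*6 + 239 = -42 + 239 = 197)
q + N = 197 - 62323/12168 = 2334773/12168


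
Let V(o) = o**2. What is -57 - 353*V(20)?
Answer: -141257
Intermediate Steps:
-57 - 353*V(20) = -57 - 353*20**2 = -57 - 353*400 = -57 - 141200 = -141257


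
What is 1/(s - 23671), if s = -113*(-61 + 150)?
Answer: -1/33728 ≈ -2.9649e-5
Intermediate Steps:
s = -10057 (s = -113*89 = -10057)
1/(s - 23671) = 1/(-10057 - 23671) = 1/(-33728) = -1/33728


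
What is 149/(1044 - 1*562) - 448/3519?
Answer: 308395/1696158 ≈ 0.18182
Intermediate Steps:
149/(1044 - 1*562) - 448/3519 = 149/(1044 - 562) - 448*1/3519 = 149/482 - 448/3519 = 308395/1696158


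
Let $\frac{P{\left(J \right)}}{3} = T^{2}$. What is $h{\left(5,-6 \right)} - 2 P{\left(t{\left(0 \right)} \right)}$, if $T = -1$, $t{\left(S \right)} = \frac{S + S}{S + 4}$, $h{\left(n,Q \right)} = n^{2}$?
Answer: $19$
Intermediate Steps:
$t{\left(S \right)} = \frac{2 S}{4 + S}$
$P{\left(J \right)} = 3$ ($P{\left(J \right)} = 3 \left(-1\right)^{2} = 3 \cdot 1 = 3$)
$h{\left(5,-6 \right)} - 2 P{\left(t{\left(0 \right)} \right)} = 5^{2} - 6 = 25 - 6 = 19$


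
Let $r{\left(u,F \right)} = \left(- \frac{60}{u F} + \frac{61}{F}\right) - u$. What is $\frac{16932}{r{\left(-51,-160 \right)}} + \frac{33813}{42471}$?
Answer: $\frac{16757764127}{49971669} \approx 335.35$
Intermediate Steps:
$r{\left(u,F \right)} = - u + \frac{61}{F} - \frac{60}{F u}$ ($r{\left(u,F \right)} = \left(- \frac{60}{F u} + \frac{61}{F}\right) - u = \left(\frac{61}{F} - \frac{60}{F u}\right) - u = - u + \frac{61}{F} - \frac{60}{F u}$)
$\frac{16932}{r{\left(-51,-160 \right)}} + \frac{33813}{42471} = \frac{16932}{\left(-1\right) \left(-51\right) + \frac{61}{-160} - \frac{60}{\left(-160\right) \left(-51\right)}} + \frac{33813}{42471} = \frac{16932}{51 + 61 \left(- \frac{1}{160}\right) - \left(- \frac{3}{8}\right) \left(- \frac{1}{51}\right)} + 33813 \cdot \frac{1}{42471} = \frac{16932}{51 - \frac{61}{160} - \frac{1}{136}} + \frac{289}{363} = \frac{16932}{\frac{137663}{2720}} + \frac{289}{363} = 16932 \cdot \frac{2720}{137663} + \frac{289}{363} = \frac{46055040}{137663} + \frac{289}{363} = \frac{16757764127}{49971669}$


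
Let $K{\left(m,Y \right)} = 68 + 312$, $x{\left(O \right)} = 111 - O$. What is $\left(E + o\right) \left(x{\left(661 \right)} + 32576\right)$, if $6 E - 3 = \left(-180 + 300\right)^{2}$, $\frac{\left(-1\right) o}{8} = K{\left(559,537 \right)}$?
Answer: $-20480627$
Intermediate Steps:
$K{\left(m,Y \right)} = 380$
$o = -3040$ ($o = \left(-8\right) 380 = -3040$)
$E = \frac{4801}{2}$ ($E = \frac{1}{2} + \frac{\left(-180 + 300\right)^{2}}{6} = \frac{1}{2} + \frac{120^{2}}{6} = \frac{1}{2} + \frac{1}{6} \cdot 14400 = \frac{1}{2} + 2400 = \frac{4801}{2} \approx 2400.5$)
$\left(E + o\right) \left(x{\left(661 \right)} + 32576\right) = \left(\frac{4801}{2} - 3040\right) \left(\left(111 - 661\right) + 32576\right) = - \frac{1279 \left(\left(111 - 661\right) + 32576\right)}{2} = - \frac{1279 \left(-550 + 32576\right)}{2} = \left(- \frac{1279}{2}\right) 32026 = -20480627$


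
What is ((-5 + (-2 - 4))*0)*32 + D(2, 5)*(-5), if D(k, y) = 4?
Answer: -20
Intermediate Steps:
((-5 + (-2 - 4))*0)*32 + D(2, 5)*(-5) = ((-5 + (-2 - 4))*0)*32 + 4*(-5) = ((-5 - 6)*0)*32 - 20 = -11*0*32 - 20 = 0*32 - 20 = 0 - 20 = -20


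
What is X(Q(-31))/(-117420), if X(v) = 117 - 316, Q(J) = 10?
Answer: 199/117420 ≈ 0.0016948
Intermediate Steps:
X(v) = -199
X(Q(-31))/(-117420) = -199/(-117420) = -199*(-1/117420) = 199/117420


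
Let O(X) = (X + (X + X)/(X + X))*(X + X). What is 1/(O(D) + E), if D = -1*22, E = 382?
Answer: 1/1306 ≈ 0.00076570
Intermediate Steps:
D = -22
O(X) = 2*X*(1 + X) (O(X) = (X + (2*X)/((2*X)))*(2*X) = (X + (2*X)*(1/(2*X)))*(2*X) = (X + 1)*(2*X) = (1 + X)*(2*X) = 2*X*(1 + X))
1/(O(D) + E) = 1/(2*(-22)*(1 - 22) + 382) = 1/(2*(-22)*(-21) + 382) = 1/(924 + 382) = 1/1306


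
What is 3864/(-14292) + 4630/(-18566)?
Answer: -5746291/11056053 ≈ -0.51974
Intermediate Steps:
3864/(-14292) + 4630/(-18566) = 3864*(-1/14292) + 4630*(-1/18566) = -322/1191 - 2315/9283 = -5746291/11056053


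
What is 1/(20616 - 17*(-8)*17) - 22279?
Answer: -510812911/22928 ≈ -22279.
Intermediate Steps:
1/(20616 - 17*(-8)*17) - 22279 = 1/(20616 + 136*17) - 22279 = 1/(20616 + 2312) - 22279 = 1/22928 - 22279 = -510812911/22928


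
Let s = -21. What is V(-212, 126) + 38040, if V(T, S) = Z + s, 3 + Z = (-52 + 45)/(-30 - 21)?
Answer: 1938823/51 ≈ 38016.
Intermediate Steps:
Z = -146/51 (Z = -3 + (-52 + 45)/(-30 - 21) = -3 - 7/(-51) = -3 - 7*(-1/51) = -3 + 7/51 = -146/51 ≈ -2.8627)
V(T, S) = -1217/51 (V(T, S) = -146/51 - 21 = -1217/51)
V(-212, 126) + 38040 = -1217/51 + 38040 = 1938823/51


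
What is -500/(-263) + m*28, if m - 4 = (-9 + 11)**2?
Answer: 59412/263 ≈ 225.90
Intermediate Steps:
m = 8 (m = 4 + (-9 + 11)**2 = 4 + 2**2 = 4 + 4 = 8)
-500/(-263) + m*28 = -500/(-263) + 8*28 = -500*(-1/263) + 224 = 500/263 + 224 = 59412/263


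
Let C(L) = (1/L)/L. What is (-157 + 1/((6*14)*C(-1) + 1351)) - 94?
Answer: -360184/1435 ≈ -251.00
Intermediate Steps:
C(L) = L⁻² (C(L) = 1/(L*L) = L⁻²)
(-157 + 1/((6*14)*C(-1) + 1351)) - 94 = (-157 + 1/((6*14)/(-1)² + 1351)) - 94 = (-157 + 1/(84*1 + 1351)) - 94 = (-157 + 1/(84 + 1351)) - 94 = (-157 + 1/1435) - 94 = -225294/1435 - 94 = -360184/1435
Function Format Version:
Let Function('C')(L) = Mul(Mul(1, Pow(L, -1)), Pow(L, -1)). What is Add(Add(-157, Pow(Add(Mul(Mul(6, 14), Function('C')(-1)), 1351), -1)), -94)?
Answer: Rational(-360184, 1435) ≈ -251.00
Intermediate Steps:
Function('C')(L) = Pow(L, -2) (Function('C')(L) = Mul(Pow(L, -1), Pow(L, -1)) = Pow(L, -2))
Add(Add(-157, Pow(Add(Mul(Mul(6, 14), Function('C')(-1)), 1351), -1)), -94) = Add(Add(-157, Pow(Add(Mul(Mul(6, 14), Pow(-1, -2)), 1351), -1)), -94) = Add(Add(-157, Pow(Add(Mul(84, 1), 1351), -1)), -94) = Add(Add(-157, Pow(Add(84, 1351), -1)), -94) = Add(Add(-157, Pow(1435, -1)), -94) = Add(Add(-157, Rational(1, 1435)), -94) = Add(Rational(-225294, 1435), -94) = Rational(-360184, 1435)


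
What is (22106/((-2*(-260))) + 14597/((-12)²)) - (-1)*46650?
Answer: 437990713/9360 ≈ 46794.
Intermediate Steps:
(22106/((-2*(-260))) + 14597/((-12)²)) - (-1)*46650 = (22106/520 + 14597/144) - 1*(-46650) = (22106*(1/520) + 14597*(1/144)) + 46650 = (11053/260 + 14597/144) + 46650 = 1346713/9360 + 46650 = 437990713/9360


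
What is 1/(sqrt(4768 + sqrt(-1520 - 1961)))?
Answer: 1/sqrt(4768 + 59*I) ≈ 0.014481 - 8.959e-5*I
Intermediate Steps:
1/(sqrt(4768 + sqrt(-1520 - 1961))) = 1/(sqrt(4768 + sqrt(-3481))) = 1/(sqrt(4768 + 59*I)) = 1/sqrt(4768 + 59*I)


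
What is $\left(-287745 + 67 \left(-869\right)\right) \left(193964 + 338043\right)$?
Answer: $-184057397776$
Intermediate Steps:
$\left(-287745 + 67 \left(-869\right)\right) \left(193964 + 338043\right) = \left(-287745 - 58223\right) 532007 = \left(-345968\right) 532007 = -184057397776$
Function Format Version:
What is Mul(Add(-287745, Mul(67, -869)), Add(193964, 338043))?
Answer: -184057397776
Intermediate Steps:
Mul(Add(-287745, Mul(67, -869)), Add(193964, 338043)) = Mul(Add(-287745, -58223), 532007) = Mul(-345968, 532007) = -184057397776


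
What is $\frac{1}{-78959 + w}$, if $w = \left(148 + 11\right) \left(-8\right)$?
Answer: $- \frac{1}{80231} \approx -1.2464 \cdot 10^{-5}$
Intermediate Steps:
$w = -1272$ ($w = 159 \left(-8\right) = -1272$)
$\frac{1}{-78959 + w} = \frac{1}{-78959 - 1272} = \frac{1}{-80231} = - \frac{1}{80231}$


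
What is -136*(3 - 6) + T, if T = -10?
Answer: 398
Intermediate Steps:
-136*(3 - 6) + T = -136*(3 - 6) - 10 = -136*(-3) - 10 = -68*(-6) - 10 = 408 - 10 = 398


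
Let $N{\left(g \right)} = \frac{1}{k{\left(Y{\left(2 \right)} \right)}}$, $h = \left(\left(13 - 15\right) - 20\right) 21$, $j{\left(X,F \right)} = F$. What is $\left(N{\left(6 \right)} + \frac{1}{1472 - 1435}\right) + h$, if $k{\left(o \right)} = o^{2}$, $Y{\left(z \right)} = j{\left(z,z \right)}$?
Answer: $- \frac{68335}{148} \approx -461.72$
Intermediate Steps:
$Y{\left(z \right)} = z$
$h = -462$ ($h = \left(\left(13 - 15\right) - 20\right) 21 = \left(-2 - 20\right) 21 = \left(-22\right) 21 = -462$)
$N{\left(g \right)} = \frac{1}{4}$ ($N{\left(g \right)} = \frac{1}{2^{2}} = \frac{1}{4}$)
$\left(N{\left(6 \right)} + \frac{1}{1472 - 1435}\right) + h = \left(\frac{1}{4} + \frac{1}{1472 - 1435}\right) - 462 = \left(\frac{1}{4} + \frac{1}{37}\right) - 462 = \frac{41}{148} - 462 = - \frac{68335}{148}$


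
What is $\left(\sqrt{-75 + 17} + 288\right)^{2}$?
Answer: $\left(288 + i \sqrt{58}\right)^{2} \approx 82886.0 + 4386.7 i$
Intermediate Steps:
$\left(\sqrt{-75 + 17} + 288\right)^{2} = \left(\sqrt{-58} + 288\right)^{2} = \left(i \sqrt{58} + 288\right)^{2} = \left(288 + i \sqrt{58}\right)^{2}$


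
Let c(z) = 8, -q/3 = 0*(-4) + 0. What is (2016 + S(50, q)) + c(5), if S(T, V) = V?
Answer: 2024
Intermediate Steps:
q = 0 (q = -3*(0*(-4) + 0) = -3*(0 + 0) = -3*0 = 0)
(2016 + S(50, q)) + c(5) = (2016 + 0) + 8 = 2016 + 8 = 2024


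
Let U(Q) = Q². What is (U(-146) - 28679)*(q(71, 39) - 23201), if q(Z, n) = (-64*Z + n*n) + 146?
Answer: 192012314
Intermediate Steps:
q(Z, n) = 146 + n² - 64*Z (q(Z, n) = (-64*Z + n²) + 146 = (n² - 64*Z) + 146 = 146 + n² - 64*Z)
(U(-146) - 28679)*(q(71, 39) - 23201) = ((-146)² - 28679)*((146 + 39² - 64*71) - 23201) = (21316 - 28679)*((146 + 1521 - 4544) - 23201) = -7363*(-2877 - 23201) = -7363*(-26078) = 192012314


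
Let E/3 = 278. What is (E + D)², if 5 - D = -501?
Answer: 1795600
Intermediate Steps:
D = 506 (D = 5 - 1*(-501) = 5 + 501 = 506)
E = 834 (E = 3*278 = 834)
(E + D)² = (834 + 506)² = 1340² = 1795600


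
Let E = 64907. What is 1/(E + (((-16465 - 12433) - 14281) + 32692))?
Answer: 1/54420 ≈ 1.8376e-5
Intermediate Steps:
1/(E + (((-16465 - 12433) - 14281) + 32692)) = 1/(64907 + (((-16465 - 12433) - 14281) + 32692)) = 1/(64907 + ((-28898 - 14281) + 32692)) = 1/(64907 + (-43179 + 32692)) = 1/(64907 - 10487) = 1/54420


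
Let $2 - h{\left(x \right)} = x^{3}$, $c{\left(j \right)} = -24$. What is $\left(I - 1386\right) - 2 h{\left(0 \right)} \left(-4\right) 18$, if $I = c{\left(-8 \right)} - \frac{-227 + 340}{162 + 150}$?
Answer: $- \frac{5280396}{13} \approx -4.0618 \cdot 10^{5}$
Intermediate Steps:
$h{\left(x \right)} = 2 - x^{3}$
$I = - \frac{7601}{312}$ ($I = -24 - \frac{-227 + 340}{162 + 150} = -24 - \frac{113}{312} = - \frac{7601}{312} \approx -24.362$)
$\left(I - 1386\right) - 2 h{\left(0 \right)} \left(-4\right) 18 = \left(- \frac{7601}{312} - 1386\right) - 2 \left(2 - 0^{3}\right) \left(-4\right) 18 = - \frac{440033 - 2 \left(2 - 0\right) \left(-4\right) 18}{312} = - \frac{440033 - 2 \left(2 + 0\right) \left(-4\right) 18}{312} = - \frac{440033 \left(-2\right) 2 \left(-4\right) 18}{312} = - \frac{440033 \left(-4\right) \left(-4\right) 18}{312} = - \frac{440033 \cdot 16 \cdot 18}{312} = \left(- \frac{440033}{312}\right) 288 = - \frac{5280396}{13}$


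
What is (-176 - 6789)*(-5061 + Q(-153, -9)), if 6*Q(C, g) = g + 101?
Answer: 105429205/3 ≈ 3.5143e+7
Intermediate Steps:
Q(C, g) = 101/6 + g/6 (Q(C, g) = (g + 101)/6 = (101 + g)/6 = 101/6 + g/6)
(-176 - 6789)*(-5061 + Q(-153, -9)) = (-176 - 6789)*(-5061 + (101/6 + (⅙)*(-9))) = -6965*(-5061 + (101/6 - 3/2)) = -6965*(-5061 + 46/3) = -6965*(-15137/3) = 105429205/3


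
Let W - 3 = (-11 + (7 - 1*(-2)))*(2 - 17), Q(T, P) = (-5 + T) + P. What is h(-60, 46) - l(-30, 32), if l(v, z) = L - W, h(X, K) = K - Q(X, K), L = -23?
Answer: 121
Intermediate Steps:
Q(T, P) = -5 + P + T
h(X, K) = 5 - X (h(X, K) = K - (-5 + K + X) = K + (5 - K - X) = 5 - X)
W = 33 (W = 3 + (-11 + (7 - 1*(-2)))*(2 - 17) = 3 + (-11 + (7 + 2))*(-15) = 3 + (-11 + 9)*(-15) = 3 - 2*(-15) = 3 + 30 = 33)
l(v, z) = -56 (l(v, z) = -23 - 1*33 = -23 - 33 = -56)
h(-60, 46) - l(-30, 32) = (5 - 1*(-60)) - 1*(-56) = (5 + 60) + 56 = 65 + 56 = 121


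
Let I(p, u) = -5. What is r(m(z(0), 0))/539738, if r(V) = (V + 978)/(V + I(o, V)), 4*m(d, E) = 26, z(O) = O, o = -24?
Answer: 1969/1619214 ≈ 0.0012160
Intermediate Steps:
m(d, E) = 13/2 (m(d, E) = (1/4)*26 = 13/2)
r(V) = (978 + V)/(-5 + V) (r(V) = (V + 978)/(V - 5) = (978 + V)/(-5 + V))
r(m(z(0), 0))/539738 = ((978 + 13/2)/(-5 + 13/2))/539738 = ((1969/2)/(3/2))*(1/539738) = ((2/3)*(1969/2))*(1/539738) = (1969/3)*(1/539738) = 1969/1619214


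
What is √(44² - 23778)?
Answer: I*√21842 ≈ 147.79*I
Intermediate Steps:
√(44² - 23778) = √(1936 - 23778) = √(-21842) = I*√21842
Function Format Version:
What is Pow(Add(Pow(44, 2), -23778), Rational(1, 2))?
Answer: Mul(I, Pow(21842, Rational(1, 2))) ≈ Mul(147.79, I)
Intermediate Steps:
Pow(Add(Pow(44, 2), -23778), Rational(1, 2)) = Pow(Add(1936, -23778), Rational(1, 2)) = Pow(-21842, Rational(1, 2)) = Mul(I, Pow(21842, Rational(1, 2)))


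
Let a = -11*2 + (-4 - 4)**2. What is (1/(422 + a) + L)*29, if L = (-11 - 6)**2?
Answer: 134097/16 ≈ 8381.1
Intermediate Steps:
L = 289 (L = (-17)**2 = 289)
a = 42 (a = -22 + (-8)**2 = -22 + 64 = 42)
(1/(422 + a) + L)*29 = (1/(422 + 42) + 289)*29 = (1/464 + 289)*29 = (134097/464)*29 = 134097/16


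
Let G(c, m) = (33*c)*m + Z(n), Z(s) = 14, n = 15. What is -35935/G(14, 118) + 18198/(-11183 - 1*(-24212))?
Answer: 34942655/47364758 ≈ 0.73774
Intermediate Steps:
G(c, m) = 14 + 33*c*m (G(c, m) = (33*c)*m + 14 = 33*c*m + 14 = 14 + 33*c*m)
-35935/G(14, 118) + 18198/(-11183 - 1*(-24212)) = -35935/(14 + 33*14*118) + 18198/(-11183 - 1*(-24212)) = -35935/(14 + 54516) + 18198/(-11183 + 24212) = -35935/54530 + 18198/13029 = -35935*1/54530 + 18198*(1/13029) = -7187/10906 + 6066/4343 = 34942655/47364758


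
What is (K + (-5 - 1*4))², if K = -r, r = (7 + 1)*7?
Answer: 4225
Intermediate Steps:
r = 56 (r = 8*7 = 56)
K = -56 (K = -1*56 = -56)
(K + (-5 - 1*4))² = (-56 + (-5 - 1*4))² = (-56 + (-5 - 4))² = (-56 - 9)² = (-65)² = 4225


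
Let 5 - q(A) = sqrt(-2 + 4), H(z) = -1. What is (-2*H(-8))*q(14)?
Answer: 10 - 2*sqrt(2) ≈ 7.1716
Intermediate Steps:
q(A) = 5 - sqrt(2) (q(A) = 5 - sqrt(-2 + 4) = 5 - sqrt(2))
(-2*H(-8))*q(14) = (-2*(-1))*(5 - sqrt(2)) = 2*(5 - sqrt(2)) = 10 - 2*sqrt(2)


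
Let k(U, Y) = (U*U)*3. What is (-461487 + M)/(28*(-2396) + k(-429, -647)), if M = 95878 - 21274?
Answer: -386883/485035 ≈ -0.79764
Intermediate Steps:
M = 74604
k(U, Y) = 3*U**2 (k(U, Y) = U**2*3 = 3*U**2)
(-461487 + M)/(28*(-2396) + k(-429, -647)) = (-461487 + 74604)/(28*(-2396) + 3*(-429)**2) = -386883/(-67088 + 3*184041) = -386883/(-67088 + 552123) = -386883/485035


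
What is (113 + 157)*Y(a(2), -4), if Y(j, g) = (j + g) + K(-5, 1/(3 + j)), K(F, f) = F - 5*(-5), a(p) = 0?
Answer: 4320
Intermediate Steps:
K(F, f) = 25 + F (K(F, f) = F + 25 = 25 + F)
Y(j, g) = 20 + g + j (Y(j, g) = (j + g) + (25 - 5) = (g + j) + 20 = 20 + g + j)
(113 + 157)*Y(a(2), -4) = (113 + 157)*(20 - 4 + 0) = 270*16 = 4320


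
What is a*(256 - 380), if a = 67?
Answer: -8308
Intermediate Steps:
a*(256 - 380) = 67*(256 - 380) = 67*(-124) = -8308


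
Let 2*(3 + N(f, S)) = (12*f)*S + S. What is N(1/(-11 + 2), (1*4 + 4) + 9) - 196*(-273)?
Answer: 321013/6 ≈ 53502.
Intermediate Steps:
N(f, S) = -3 + S/2 + 6*S*f (N(f, S) = -3 + ((12*f)*S + S)/2 = -3 + (12*S*f + S)/2 = -3 + (S + 12*S*f)/2 = -3 + (S/2 + 6*S*f) = -3 + S/2 + 6*S*f)
N(1/(-11 + 2), (1*4 + 4) + 9) - 196*(-273) = (-3 + ((1*4 + 4) + 9)/2 + 6*((1*4 + 4) + 9)/(-11 + 2)) - 196*(-273) = (-3 + ((4 + 4) + 9)/2 + 6*((4 + 4) + 9)/(-9)) + 53508 = (-3 + (8 + 9)/2 + 6*(8 + 9)*(-⅑)) + 53508 = (-3 + (½)*17 + 6*17*(-⅑)) + 53508 = (-3 + 17/2 - 34/3) + 53508 = -35/6 + 53508 = 321013/6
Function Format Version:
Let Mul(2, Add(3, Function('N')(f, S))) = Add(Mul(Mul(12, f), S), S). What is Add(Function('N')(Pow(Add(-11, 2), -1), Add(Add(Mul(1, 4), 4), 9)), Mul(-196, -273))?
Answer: Rational(321013, 6) ≈ 53502.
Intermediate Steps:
Function('N')(f, S) = Add(-3, Mul(Rational(1, 2), S), Mul(6, S, f)) (Function('N')(f, S) = Add(-3, Mul(Rational(1, 2), Add(Mul(Mul(12, f), S), S))) = Add(-3, Mul(Rational(1, 2), Add(Mul(12, S, f), S))) = Add(-3, Mul(Rational(1, 2), Add(S, Mul(12, S, f)))) = Add(-3, Add(Mul(Rational(1, 2), S), Mul(6, S, f))) = Add(-3, Mul(Rational(1, 2), S), Mul(6, S, f)))
Add(Function('N')(Pow(Add(-11, 2), -1), Add(Add(Mul(1, 4), 4), 9)), Mul(-196, -273)) = Add(Add(-3, Mul(Rational(1, 2), Add(Add(Mul(1, 4), 4), 9)), Mul(6, Add(Add(Mul(1, 4), 4), 9), Pow(Add(-11, 2), -1))), Mul(-196, -273)) = Add(Add(-3, Mul(Rational(1, 2), Add(Add(4, 4), 9)), Mul(6, Add(Add(4, 4), 9), Pow(-9, -1))), 53508) = Add(Add(-3, Mul(Rational(1, 2), Add(8, 9)), Mul(6, Add(8, 9), Rational(-1, 9))), 53508) = Add(Add(-3, Mul(Rational(1, 2), 17), Mul(6, 17, Rational(-1, 9))), 53508) = Add(Add(-3, Rational(17, 2), Rational(-34, 3)), 53508) = Add(Rational(-35, 6), 53508) = Rational(321013, 6)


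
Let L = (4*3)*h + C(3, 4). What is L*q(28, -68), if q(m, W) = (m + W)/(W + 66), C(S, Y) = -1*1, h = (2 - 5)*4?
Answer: -2900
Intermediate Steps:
h = -12 (h = -3*4 = -12)
C(S, Y) = -1
q(m, W) = (W + m)/(66 + W)
L = -145 (L = (4*3)*(-12) - 1 = 12*(-12) - 1 = -144 - 1 = -145)
L*q(28, -68) = -145*(-68 + 28)/(66 - 68) = -145*(-40)/(-2) = -(-145)*(-40)/2 = -145*20 = -2900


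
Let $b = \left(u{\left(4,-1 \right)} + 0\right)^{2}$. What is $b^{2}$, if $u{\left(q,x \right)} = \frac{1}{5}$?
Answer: $\frac{1}{625} \approx 0.0016$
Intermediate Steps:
$u{\left(q,x \right)} = \frac{1}{5}$
$b = \frac{1}{25}$ ($b = \left(\frac{1}{5} + 0\right)^{2} = \left(\frac{1}{5}\right)^{2} = \frac{1}{25} \approx 0.04$)
$b^{2} = \left(\frac{1}{25}\right)^{2} = \frac{1}{625}$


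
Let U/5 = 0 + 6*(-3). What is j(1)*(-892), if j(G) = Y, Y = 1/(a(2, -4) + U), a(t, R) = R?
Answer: 446/47 ≈ 9.4894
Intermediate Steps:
U = -90 (U = 5*(0 + 6*(-3)) = 5*(0 - 18) = 5*(-18) = -90)
Y = -1/94 (Y = 1/(-4 - 90) = 1/(-94) = -1/94 ≈ -0.010638)
j(G) = -1/94
j(1)*(-892) = -1/94*(-892) = 446/47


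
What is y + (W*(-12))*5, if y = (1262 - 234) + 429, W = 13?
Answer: 677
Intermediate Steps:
y = 1457 (y = 1028 + 429 = 1457)
y + (W*(-12))*5 = 1457 + (13*(-12))*5 = 1457 - 156*5 = 1457 - 780 = 677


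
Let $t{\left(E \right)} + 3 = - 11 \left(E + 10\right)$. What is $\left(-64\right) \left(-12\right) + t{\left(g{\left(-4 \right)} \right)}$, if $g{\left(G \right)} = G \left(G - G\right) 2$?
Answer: $655$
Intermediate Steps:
$g{\left(G \right)} = 0$ ($g{\left(G \right)} = G 0 \cdot 2 = 0 \cdot 2 = 0$)
$t{\left(E \right)} = -113 - 11 E$ ($t{\left(E \right)} = -3 - 11 \left(E + 10\right) = -3 - 11 \left(10 + E\right) = -3 - \left(110 + 11 E\right) = -113 - 11 E$)
$\left(-64\right) \left(-12\right) + t{\left(g{\left(-4 \right)} \right)} = \left(-64\right) \left(-12\right) - 113 = 768 + \left(-113 + 0\right) = 768 - 113 = 655$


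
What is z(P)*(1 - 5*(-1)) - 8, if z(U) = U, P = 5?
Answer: 22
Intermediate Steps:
z(P)*(1 - 5*(-1)) - 8 = 5*(1 - 5*(-1)) - 8 = 5*(1 + 5) - 8 = 5*6 - 8 = 30 - 8 = 22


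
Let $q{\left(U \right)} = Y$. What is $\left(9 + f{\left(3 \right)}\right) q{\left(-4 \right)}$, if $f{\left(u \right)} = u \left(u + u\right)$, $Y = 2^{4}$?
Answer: $432$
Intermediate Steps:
$Y = 16$
$f{\left(u \right)} = 2 u^{2}$ ($f{\left(u \right)} = u 2 u = 2 u^{2}$)
$q{\left(U \right)} = 16$
$\left(9 + f{\left(3 \right)}\right) q{\left(-4 \right)} = \left(9 + 2 \cdot 3^{2}\right) 16 = \left(9 + 2 \cdot 9\right) 16 = \left(9 + 18\right) 16 = 27 \cdot 16 = 432$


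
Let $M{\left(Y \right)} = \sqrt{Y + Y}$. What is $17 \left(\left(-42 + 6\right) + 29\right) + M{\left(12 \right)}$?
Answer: $-119 + 2 \sqrt{6} \approx -114.1$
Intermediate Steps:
$M{\left(Y \right)} = \sqrt{2} \sqrt{Y}$ ($M{\left(Y \right)} = \sqrt{2 Y} = \sqrt{2} \sqrt{Y}$)
$17 \left(\left(-42 + 6\right) + 29\right) + M{\left(12 \right)} = 17 \left(\left(-42 + 6\right) + 29\right) + \sqrt{2} \sqrt{12} = 17 \left(-36 + 29\right) + \sqrt{2} \cdot 2 \sqrt{3} = 17 \left(-7\right) + 2 \sqrt{6} = -119 + 2 \sqrt{6}$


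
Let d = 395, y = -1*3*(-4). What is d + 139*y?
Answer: 2063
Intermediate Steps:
y = 12 (y = -3*(-4) = 12)
d + 139*y = 395 + 139*12 = 395 + 1668 = 2063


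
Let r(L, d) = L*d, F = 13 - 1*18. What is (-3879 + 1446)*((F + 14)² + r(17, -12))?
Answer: 299259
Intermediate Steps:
F = -5 (F = 13 - 18 = -5)
(-3879 + 1446)*((F + 14)² + r(17, -12)) = (-3879 + 1446)*((-5 + 14)² + 17*(-12)) = -2433*(9² - 204) = -2433*(81 - 204) = -2433*(-123) = 299259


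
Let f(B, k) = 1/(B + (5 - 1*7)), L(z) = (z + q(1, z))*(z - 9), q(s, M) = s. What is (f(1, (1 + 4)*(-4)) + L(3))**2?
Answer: 625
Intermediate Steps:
L(z) = (1 + z)*(-9 + z) (L(z) = (z + 1)*(z - 9) = (1 + z)*(-9 + z))
f(B, k) = 1/(-2 + B) (f(B, k) = 1/(B + (5 - 7)) = 1/(B - 2) = 1/(-2 + B))
(f(1, (1 + 4)*(-4)) + L(3))**2 = (1/(-2 + 1) + (-9 + 3**2 - 8*3))**2 = (1/(-1) + (-9 + 9 - 24))**2 = (-1 - 24)**2 = (-25)**2 = 625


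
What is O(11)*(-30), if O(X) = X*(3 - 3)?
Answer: 0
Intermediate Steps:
O(X) = 0 (O(X) = X*0 = 0)
O(11)*(-30) = 0*(-30) = 0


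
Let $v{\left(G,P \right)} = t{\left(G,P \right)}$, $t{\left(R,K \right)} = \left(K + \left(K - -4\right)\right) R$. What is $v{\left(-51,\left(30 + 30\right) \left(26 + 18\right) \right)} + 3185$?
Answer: $-266299$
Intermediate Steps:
$t{\left(R,K \right)} = R \left(4 + 2 K\right)$ ($t{\left(R,K \right)} = \left(K + \left(K + 4\right)\right) R = \left(K + \left(4 + K\right)\right) R = \left(4 + 2 K\right) R = R \left(4 + 2 K\right)$)
$v{\left(G,P \right)} = 2 G \left(2 + P\right)$
$v{\left(-51,\left(30 + 30\right) \left(26 + 18\right) \right)} + 3185 = 2 \left(-51\right) \left(2 + \left(30 + 30\right) \left(26 + 18\right)\right) + 3185 = 2 \left(-51\right) \left(2 + 60 \cdot 44\right) + 3185 = 2 \left(-51\right) \left(2 + 2640\right) + 3185 = 2 \left(-51\right) 2642 + 3185 = -269484 + 3185 = -266299$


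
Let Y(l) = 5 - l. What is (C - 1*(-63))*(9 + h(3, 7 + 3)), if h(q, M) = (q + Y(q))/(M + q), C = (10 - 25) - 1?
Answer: 5734/13 ≈ 441.08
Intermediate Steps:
C = -16 (C = -15 - 1 = -16)
h(q, M) = 5/(M + q) (h(q, M) = (q + (5 - q))/(M + q) = 5/(M + q))
(C - 1*(-63))*(9 + h(3, 7 + 3)) = (-16 - 1*(-63))*(9 + 5/((7 + 3) + 3)) = (-16 + 63)*(9 + 5/(10 + 3)) = 47*(9 + 5/13) = 47*(122/13) = 5734/13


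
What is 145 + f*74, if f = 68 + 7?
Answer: 5695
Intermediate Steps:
f = 75
145 + f*74 = 145 + 75*74 = 145 + 5550 = 5695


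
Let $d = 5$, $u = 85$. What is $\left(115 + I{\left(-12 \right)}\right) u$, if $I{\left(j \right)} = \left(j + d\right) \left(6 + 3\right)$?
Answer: $4420$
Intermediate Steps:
$I{\left(j \right)} = 45 + 9 j$ ($I{\left(j \right)} = \left(j + 5\right) \left(6 + 3\right) = \left(5 + j\right) 9 = 45 + 9 j$)
$\left(115 + I{\left(-12 \right)}\right) u = \left(115 + \left(45 + 9 \left(-12\right)\right)\right) 85 = \left(115 + \left(45 - 108\right)\right) 85 = \left(115 - 63\right) 85 = 52 \cdot 85 = 4420$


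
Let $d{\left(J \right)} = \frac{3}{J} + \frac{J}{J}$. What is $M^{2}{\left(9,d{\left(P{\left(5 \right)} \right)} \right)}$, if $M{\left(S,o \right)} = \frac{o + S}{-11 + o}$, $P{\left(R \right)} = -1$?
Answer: $\frac{49}{169} \approx 0.28994$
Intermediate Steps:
$d{\left(J \right)} = 1 + \frac{3}{J}$ ($d{\left(J \right)} = \frac{3}{J} + 1 = 1 + \frac{3}{J}$)
$M{\left(S,o \right)} = \frac{S + o}{-11 + o}$
$M^{2}{\left(9,d{\left(P{\left(5 \right)} \right)} \right)} = \left(\frac{9 + \frac{3 - 1}{-1}}{-11 + \frac{3 - 1}{-1}}\right)^{2} = \left(\frac{9 - 2}{-11 - 2}\right)^{2} = \left(\frac{1}{-13} \cdot 7\right)^{2} = \left(\left(- \frac{1}{13}\right) 7\right)^{2} = \left(- \frac{7}{13}\right)^{2} = \frac{49}{169}$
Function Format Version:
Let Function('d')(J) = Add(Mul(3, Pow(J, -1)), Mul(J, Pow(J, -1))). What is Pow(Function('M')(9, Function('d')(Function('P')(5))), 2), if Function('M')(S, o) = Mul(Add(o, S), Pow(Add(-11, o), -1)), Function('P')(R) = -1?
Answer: Rational(49, 169) ≈ 0.28994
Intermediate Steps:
Function('d')(J) = Add(1, Mul(3, Pow(J, -1))) (Function('d')(J) = Add(Mul(3, Pow(J, -1)), 1) = Add(1, Mul(3, Pow(J, -1))))
Function('M')(S, o) = Mul(Pow(Add(-11, o), -1), Add(S, o)) (Function('M')(S, o) = Mul(Add(S, o), Pow(Add(-11, o), -1)) = Mul(Pow(Add(-11, o), -1), Add(S, o)))
Pow(Function('M')(9, Function('d')(Function('P')(5))), 2) = Pow(Mul(Pow(Add(-11, Mul(Pow(-1, -1), Add(3, -1))), -1), Add(9, Mul(Pow(-1, -1), Add(3, -1)))), 2) = Pow(Mul(Pow(Add(-11, Mul(-1, 2)), -1), Add(9, Mul(-1, 2))), 2) = Pow(Mul(Pow(Add(-11, -2), -1), Add(9, -2)), 2) = Pow(Mul(Pow(-13, -1), 7), 2) = Pow(Mul(Rational(-1, 13), 7), 2) = Pow(Rational(-7, 13), 2) = Rational(49, 169)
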